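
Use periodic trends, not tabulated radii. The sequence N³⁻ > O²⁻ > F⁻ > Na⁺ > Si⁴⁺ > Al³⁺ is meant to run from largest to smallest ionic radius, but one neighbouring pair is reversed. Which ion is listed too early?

Si⁴⁺

Scanning neighbour by neighbour, only Si⁴⁺/Al³⁺ violates a trend: they are isoelectronic (10 e⁻) and Si has more protons than Al (14 vs 13), making Si⁴⁺ smaller. That makes Si⁴⁺ the one sitting a position early relative to where it belongs.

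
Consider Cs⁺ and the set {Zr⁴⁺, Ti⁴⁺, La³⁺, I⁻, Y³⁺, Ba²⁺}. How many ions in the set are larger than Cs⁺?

1

Work out protons and electrons: Ti⁴⁺ has 18 e⁻ (Z=22), Zr⁴⁺ has 36 e⁻ (Z=40), Y³⁺ has 36 e⁻ (Z=39), La³⁺ has 54 e⁻ (Z=57), Ba²⁺ has 54 e⁻ (Z=56), Cs⁺ has 54 e⁻ (Z=55), I⁻ has 54 e⁻ (Z=53). Ti⁴⁺ < Zr⁴⁺ (same group, 1 shell fewer); Zr⁴⁺ < Y³⁺ (isoelectronic, higher Z=40 is smaller); Y³⁺ < La³⁺ (same group, 1 shell fewer); La³⁺ < Ba²⁺ (both 54 e⁻, Z=57>56); Ba²⁺ < Cs⁺ (isoelectronic, higher Z=56 is smaller); Cs⁺ < I⁻ (both 54 e⁻, Z=55>53).
Relative to Cs⁺, the ions that are larger are I⁻. That's 1.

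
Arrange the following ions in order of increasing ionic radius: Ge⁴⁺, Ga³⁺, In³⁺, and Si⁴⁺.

Si⁴⁺ < Ge⁴⁺ < Ga³⁺ < In³⁺

Work out protons and electrons: Si⁴⁺ (Z=14, 10 e⁻), Ge⁴⁺ (Z=32, 28 e⁻), Ga³⁺ (Z=31, 28 e⁻), In³⁺ (Z=49, 46 e⁻). Si⁴⁺ < Ge⁴⁺ (same group, 1 shell fewer); Ge⁴⁺ < Ga³⁺ (both 28 e⁻, Z=32>31); Ga³⁺ < In³⁺ (same group, period 4 vs 5).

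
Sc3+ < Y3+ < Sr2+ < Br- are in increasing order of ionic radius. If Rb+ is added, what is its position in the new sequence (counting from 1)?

4

Tabulating Z and e⁻: Sc3+ has 18 e⁻ (Z=21), Y3+ has 36 e⁻ (Z=39), Sr2+ has 36 e⁻ (Z=38), Rb+ has 36 e⁻ (Z=37), Br- has 36 e⁻ (Z=35). Sc3+ < Y3+ (same group, 1 shell fewer); Y3+ < Sr2+ (isoelectronic, higher Z=39 is smaller); Sr2+ < Rb+ (both 36 e⁻, Z=38>37); Rb+ < Br- (isoelectronic, higher Z=37 is smaller).
The complete sequence is Sc3+ < Y3+ < Sr2+ < Rb+ < Br-. Rb+ sits at position 4.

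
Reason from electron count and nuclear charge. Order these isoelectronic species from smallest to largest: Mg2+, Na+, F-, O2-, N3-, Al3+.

Each ion has 10 electrons. The ranking follows nuclear charge in reverse — greater Z gives a smaller radius. Al3+ (Z=13), Mg2+ (Z=12), Na+ (Z=11), F- (Z=9), O2- (Z=8), N3- (Z=7).

Al3+ < Mg2+ < Na+ < F- < O2- < N3-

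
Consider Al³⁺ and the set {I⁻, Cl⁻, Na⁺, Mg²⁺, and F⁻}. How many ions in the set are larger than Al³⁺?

5

Al³⁺ (Z=13, 10 e⁻), Mg²⁺ (Z=12, 10 e⁻), Na⁺ (Z=11, 10 e⁻), F⁻ (Z=9, 10 e⁻), Cl⁻ (Z=17, 18 e⁻), I⁻ (Z=53, 54 e⁻). Al³⁺ < Mg²⁺ (both 10 e⁻, Z=13>12); Mg²⁺ < Na⁺ (both 10 e⁻, Z=12>11); Na⁺ < F⁻ (both 10 e⁻, Z=11>9); F⁻ < Cl⁻ (same group, 1 shell fewer); Cl⁻ < I⁻ (same group, period 3 vs 5).
Overall: Al³⁺ < Mg²⁺ < Na⁺ < F⁻ < Cl⁻ < I⁻. Al³⁺ has 0 below it and 5 above. So 5 are larger.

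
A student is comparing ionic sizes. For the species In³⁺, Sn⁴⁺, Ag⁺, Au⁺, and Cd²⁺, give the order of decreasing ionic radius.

Au⁺ > Ag⁺ > Cd²⁺ > In³⁺ > Sn⁴⁺

Electron counts and nuclear charges: Sn⁴⁺ (Z=50, 46 e⁻), In³⁺ (Z=49, 46 e⁻), Cd²⁺ (Z=48, 46 e⁻), Ag⁺ (Z=47, 46 e⁻), Au⁺ (Z=79, 78 e⁻). Sn⁴⁺ < In³⁺ (both 46 e⁻, Z=50>49); In³⁺ < Cd²⁺ (both 46 e⁻, Z=49>48); Cd²⁺ < Ag⁺ (isoelectronic, higher Z=48 is smaller); Ag⁺ < Au⁺ (same group, period 5 vs 6).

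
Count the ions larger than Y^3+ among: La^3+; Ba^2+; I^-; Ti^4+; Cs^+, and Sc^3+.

4

Electron counts and nuclear charges: Ti^4+ has 18 e⁻ (Z=22), Sc^3+ has 18 e⁻ (Z=21), Y^3+ has 36 e⁻ (Z=39), La^3+ has 54 e⁻ (Z=57), Ba^2+ has 54 e⁻ (Z=56), Cs^+ has 54 e⁻ (Z=55), I^- has 54 e⁻ (Z=53). Ti^4+ < Sc^3+ (isoelectronic, higher Z=22 is smaller); Sc^3+ < Y^3+ (same group, period 4 vs 5); Y^3+ < La^3+ (same group, period 5 vs 6); La^3+ < Ba^2+ (both 54 e⁻, Z=57>56); Ba^2+ < Cs^+ (isoelectronic, higher Z=56 is smaller); Cs^+ < I^- (isoelectronic, higher Z=55 is smaller).
Relative to Y^3+, the ions that are larger are La^3+, Ba^2+, Cs^+, I^-. Count: 4.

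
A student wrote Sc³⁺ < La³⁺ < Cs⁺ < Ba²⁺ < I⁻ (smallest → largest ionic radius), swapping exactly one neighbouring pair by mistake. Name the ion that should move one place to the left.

Ba²⁺

Check each adjacent pair. Cs⁺ and Ba²⁺ are reversed: both have 54 electrons but Z(Ba)=56 > Z(Cs)=55, so Ba²⁺ should be the smaller of the two. No other neighbouring pair contradicts the periodic trends, so Ba²⁺ is the ion listed too late.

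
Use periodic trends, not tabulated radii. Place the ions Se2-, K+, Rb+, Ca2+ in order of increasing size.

Tabulating Z and e⁻: Ca2+ has 18 e⁻ (Z=20), K+ has 18 e⁻ (Z=19), Rb+ has 36 e⁻ (Z=37), Se2- has 36 e⁻ (Z=34). Ca2+ < K+ (isoelectronic, higher Z=20 is smaller); K+ < Rb+ (same group, period 4 vs 5); Rb+ < Se2- (isoelectronic, higher Z=37 is smaller).

Ca2+ < K+ < Rb+ < Se2-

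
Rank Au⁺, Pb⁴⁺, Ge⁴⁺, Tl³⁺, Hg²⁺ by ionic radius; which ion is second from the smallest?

Pb⁴⁺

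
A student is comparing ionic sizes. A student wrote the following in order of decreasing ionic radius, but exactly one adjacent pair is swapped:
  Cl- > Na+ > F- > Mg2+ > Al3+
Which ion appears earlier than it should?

Na+

Scanning neighbour by neighbour, only Na+/F- violates a trend: Na+ and F- share 10 electrons; the higher nuclear charge on Na (Z=11) contracts it more, so Na+ < F-. That makes Na+ the one sitting a position early relative to where it belongs.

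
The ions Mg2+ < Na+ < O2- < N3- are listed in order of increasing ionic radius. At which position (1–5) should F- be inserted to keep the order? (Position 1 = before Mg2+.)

These species are isoelectronic with 10 electrons. The only difference is the number of protons: Mg2+ (Z=12), Na+ (Z=11), F- (Z=9), O2- (Z=8), N3- (Z=7). The strongest nuclear pull (Mg2+) gives the smallest ion.
With F- included the full order is Mg2+ < Na+ < F- < O2- < N3-, so it takes position 3.

3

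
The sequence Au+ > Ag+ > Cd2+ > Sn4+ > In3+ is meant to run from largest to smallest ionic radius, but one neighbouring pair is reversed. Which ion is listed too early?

Sn4+

Compare adjacent ions: Sn4+ and In3+ share 46 electrons; the higher nuclear charge on Sn (Z=50) contracts it more, so Sn4+ < In3+ — yet in this decreasing list Sn4+ sits before In3+. Nothing else is reversed, so Sn4+ should move one place to the right.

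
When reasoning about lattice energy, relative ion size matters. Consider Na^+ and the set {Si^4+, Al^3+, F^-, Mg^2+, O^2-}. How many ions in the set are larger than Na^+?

These species are isoelectronic with 10 electrons. The only difference is the number of protons: Si^4+ (Z=14), Al^3+ (Z=13), Mg^2+ (Z=12), Na^+ (Z=11), F^- (Z=9), O^2- (Z=8). The strongest nuclear pull (Si^4+) gives the smallest ion.
Ordering all of them (including Na^+) by radius gives Si^4+ < Al^3+ < Mg^2+ < Na^+ < F^- < O^2-. Count: 2.

2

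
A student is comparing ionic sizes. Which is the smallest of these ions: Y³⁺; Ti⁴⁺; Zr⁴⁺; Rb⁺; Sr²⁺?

Ti⁴⁺

First list Z and electron count for each: Ti⁴⁺: 18 e⁻, Z=22, Zr⁴⁺: 36 e⁻, Z=40, Y³⁺: 36 e⁻, Z=39, Sr²⁺: 36 e⁻, Z=38, Rb⁺: 36 e⁻, Z=37. Ti⁴⁺ < Zr⁴⁺ (same group, 1 shell fewer); Zr⁴⁺ < Y³⁺ (isoelectronic, higher Z=40 is smaller); Y³⁺ < Sr²⁺ (isoelectronic, higher Z=39 is smaller); Sr²⁺ < Rb⁺ (isoelectronic, higher Z=38 is smaller).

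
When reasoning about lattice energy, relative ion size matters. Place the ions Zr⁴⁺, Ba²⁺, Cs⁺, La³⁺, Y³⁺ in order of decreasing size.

Electron counts and nuclear charges: Zr⁴⁺ has 36 e⁻ (Z=40), Y³⁺ has 36 e⁻ (Z=39), La³⁺ has 54 e⁻ (Z=57), Ba²⁺ has 54 e⁻ (Z=56), Cs⁺ has 54 e⁻ (Z=55). Zr⁴⁺ < Y³⁺ (isoelectronic, higher Z=40 is smaller); Y³⁺ < La³⁺ (same group, period 5 vs 6); La³⁺ < Ba²⁺ (both 54 e⁻, Z=57>56); Ba²⁺ < Cs⁺ (both 54 e⁻, Z=56>55).

Cs⁺ > Ba²⁺ > La³⁺ > Y³⁺ > Zr⁴⁺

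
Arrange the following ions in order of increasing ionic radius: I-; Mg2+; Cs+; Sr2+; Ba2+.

First list Z and electron count for each: Mg2+ (Z=12, 10 e⁻), Sr2+ (Z=38, 36 e⁻), Ba2+ (Z=56, 54 e⁻), Cs+ (Z=55, 54 e⁻), I- (Z=53, 54 e⁻). Mg2+ < Sr2+ (same group, 2 shells fewer); Sr2+ < Ba2+ (same group, 1 shell fewer); Ba2+ < Cs+ (both 54 e⁻, Z=56>55); Cs+ < I- (isoelectronic, higher Z=55 is smaller).

Mg2+ < Sr2+ < Ba2+ < Cs+ < I-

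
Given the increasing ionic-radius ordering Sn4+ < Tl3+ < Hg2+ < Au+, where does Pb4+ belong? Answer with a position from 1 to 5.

Tabulating Z and e⁻: Sn4+ has 46 e⁻ (Z=50), Pb4+ has 78 e⁻ (Z=82), Tl3+ has 78 e⁻ (Z=81), Hg2+ has 78 e⁻ (Z=80), Au+ has 78 e⁻ (Z=79). Sn4+ < Pb4+ (same group, 1 shell fewer); Pb4+ < Tl3+ (both 78 e⁻, Z=82>81); Tl3+ < Hg2+ (both 78 e⁻, Z=81>80); Hg2+ < Au+ (isoelectronic, higher Z=80 is smaller).
Putting Pb4+ in gives Sn4+ < Pb4+ < Tl3+ < Hg2+ < Au+; it lands at slot 2.

2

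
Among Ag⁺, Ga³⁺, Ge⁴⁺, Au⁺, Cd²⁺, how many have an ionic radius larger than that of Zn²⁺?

3

First list Z and electron count for each: Ge⁴⁺ (Z=32, 28 e⁻), Ga³⁺ (Z=31, 28 e⁻), Zn²⁺ (Z=30, 28 e⁻), Cd²⁺ (Z=48, 46 e⁻), Ag⁺ (Z=47, 46 e⁻), Au⁺ (Z=79, 78 e⁻). Ge⁴⁺ < Ga³⁺ (isoelectronic, higher Z=32 is smaller); Ga³⁺ < Zn²⁺ (both 28 e⁻, Z=31>30); Zn²⁺ < Cd²⁺ (same group, 1 shell fewer); Cd²⁺ < Ag⁺ (both 46 e⁻, Z=48>47); Ag⁺ < Au⁺ (same group, period 5 vs 6).
Relative to Zn²⁺, the ions that are larger are Cd²⁺, Ag⁺, Au⁺. That's 3.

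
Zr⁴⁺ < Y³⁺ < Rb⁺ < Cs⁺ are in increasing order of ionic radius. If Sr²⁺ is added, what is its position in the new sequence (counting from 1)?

3

Zr⁴⁺ has 36 e⁻ (Z=40), Y³⁺ has 36 e⁻ (Z=39), Sr²⁺ has 36 e⁻ (Z=38), Rb⁺ has 36 e⁻ (Z=37), Cs⁺ has 54 e⁻ (Z=55). Zr⁴⁺ < Y³⁺ (isoelectronic, higher Z=40 is smaller); Y³⁺ < Sr²⁺ (isoelectronic, higher Z=39 is smaller); Sr²⁺ < Rb⁺ (isoelectronic, higher Z=38 is smaller); Rb⁺ < Cs⁺ (same group, period 5 vs 6).
Putting Sr²⁺ in gives Zr⁴⁺ < Y³⁺ < Sr²⁺ < Rb⁺ < Cs⁺; it lands at slot 3.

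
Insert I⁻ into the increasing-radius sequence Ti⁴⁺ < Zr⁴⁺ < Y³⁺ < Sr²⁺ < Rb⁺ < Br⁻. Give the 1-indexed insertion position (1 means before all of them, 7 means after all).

Ti⁴⁺ has 18 e⁻ (Z=22), Zr⁴⁺ has 36 e⁻ (Z=40), Y³⁺ has 36 e⁻ (Z=39), Sr²⁺ has 36 e⁻ (Z=38), Rb⁺ has 36 e⁻ (Z=37), Br⁻ has 36 e⁻ (Z=35), I⁻ has 54 e⁻ (Z=53). Ti⁴⁺ < Zr⁴⁺ (same group, 1 shell fewer); Zr⁴⁺ < Y³⁺ (both 36 e⁻, Z=40>39); Y³⁺ < Sr²⁺ (isoelectronic, higher Z=39 is smaller); Sr²⁺ < Rb⁺ (both 36 e⁻, Z=38>37); Rb⁺ < Br⁻ (both 36 e⁻, Z=37>35); Br⁻ < I⁻ (same group, 1 shell fewer).
The complete sequence is Ti⁴⁺ < Zr⁴⁺ < Y³⁺ < Sr²⁺ < Rb⁺ < Br⁻ < I⁻. I⁻ sits at position 7.

7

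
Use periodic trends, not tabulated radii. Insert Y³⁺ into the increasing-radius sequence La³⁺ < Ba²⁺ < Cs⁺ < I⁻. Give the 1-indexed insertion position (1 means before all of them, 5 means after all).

Electron counts and nuclear charges: Y³⁺ (Z=39, 36 e⁻), La³⁺ (Z=57, 54 e⁻), Ba²⁺ (Z=56, 54 e⁻), Cs⁺ (Z=55, 54 e⁻), I⁻ (Z=53, 54 e⁻). Y³⁺ < La³⁺ (same group, period 5 vs 6); La³⁺ < Ba²⁺ (both 54 e⁻, Z=57>56); Ba²⁺ < Cs⁺ (both 54 e⁻, Z=56>55); Cs⁺ < I⁻ (isoelectronic, higher Z=55 is smaller).
Merged order: Y³⁺ < La³⁺ < Ba²⁺ < Cs⁺ < I⁻ — Y³⁺ is number 1.

1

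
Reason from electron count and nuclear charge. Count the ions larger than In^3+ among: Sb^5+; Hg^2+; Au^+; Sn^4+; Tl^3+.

Sb^5+ has 46 e⁻ (Z=51), Sn^4+ has 46 e⁻ (Z=50), In^3+ has 46 e⁻ (Z=49), Tl^3+ has 78 e⁻ (Z=81), Hg^2+ has 78 e⁻ (Z=80), Au^+ has 78 e⁻ (Z=79). Sb^5+ < Sn^4+ (both 46 e⁻, Z=51>50); Sn^4+ < In^3+ (isoelectronic, higher Z=50 is smaller); In^3+ < Tl^3+ (same group, 1 shell fewer); Tl^3+ < Hg^2+ (both 78 e⁻, Z=81>80); Hg^2+ < Au^+ (isoelectronic, higher Z=80 is smaller).
Relative to In^3+, the ions that are larger are Tl^3+, Hg^2+, Au^+. So 3 are larger.

3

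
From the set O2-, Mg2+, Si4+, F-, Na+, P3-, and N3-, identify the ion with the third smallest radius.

Electron counts and nuclear charges: Si4+ has 10 e⁻ (Z=14), Mg2+ has 10 e⁻ (Z=12), Na+ has 10 e⁻ (Z=11), F- has 10 e⁻ (Z=9), O2- has 10 e⁻ (Z=8), N3- has 10 e⁻ (Z=7), P3- has 18 e⁻ (Z=15). Si4+ < Mg2+ (both 10 e⁻, Z=14>12); Mg2+ < Na+ (both 10 e⁻, Z=12>11); Na+ < F- (both 10 e⁻, Z=11>9); F- < O2- (both 10 e⁻, Z=9>8); O2- < N3- (both 10 e⁻, Z=8>7); N3- < P3- (same group, 1 shell fewer).
So the order is Si4+ < Mg2+ < Na+ < F- < O2- < N3- < P3-; the 3rd-smallest ion is Na+.

Na+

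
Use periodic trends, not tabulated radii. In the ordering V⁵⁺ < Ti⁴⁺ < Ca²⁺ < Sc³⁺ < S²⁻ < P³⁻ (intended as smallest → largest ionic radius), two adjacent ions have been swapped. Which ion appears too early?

Scanning neighbour by neighbour, only Ca²⁺/Sc³⁺ violates a trend: Sc³⁺ and Ca²⁺ share 18 electrons; the higher nuclear charge on Sc (Z=21) contracts it more, so Sc³⁺ < Ca²⁺. That makes Ca²⁺ the one sitting a position early relative to where it belongs.

Ca²⁺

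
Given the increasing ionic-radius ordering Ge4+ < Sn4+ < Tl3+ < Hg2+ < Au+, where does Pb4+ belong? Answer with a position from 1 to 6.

3

Electron counts and nuclear charges: Ge4+ (Z=32, 28 e⁻), Sn4+ (Z=50, 46 e⁻), Pb4+ (Z=82, 78 e⁻), Tl3+ (Z=81, 78 e⁻), Hg2+ (Z=80, 78 e⁻), Au+ (Z=79, 78 e⁻). Ge4+ < Sn4+ (same group, 1 shell fewer); Sn4+ < Pb4+ (same group, period 5 vs 6); Pb4+ < Tl3+ (isoelectronic, higher Z=82 is smaller); Tl3+ < Hg2+ (both 78 e⁻, Z=81>80); Hg2+ < Au+ (isoelectronic, higher Z=80 is smaller).
Putting Pb4+ in gives Ge4+ < Sn4+ < Pb4+ < Tl3+ < Hg2+ < Au+; it lands at slot 3.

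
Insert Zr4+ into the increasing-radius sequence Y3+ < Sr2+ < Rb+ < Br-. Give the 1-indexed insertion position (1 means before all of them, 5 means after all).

1

These species are isoelectronic with 36 electrons. The only difference is the number of protons: Zr4+ (Z=40), Y3+ (Z=39), Sr2+ (Z=38), Rb+ (Z=37), Br- (Z=35). The strongest nuclear pull (Zr4+) gives the smallest ion.
With Zr4+ included the full order is Zr4+ < Y3+ < Sr2+ < Rb+ < Br-, so it takes position 1.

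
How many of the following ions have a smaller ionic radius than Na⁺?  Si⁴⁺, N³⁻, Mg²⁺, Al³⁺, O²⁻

These species are isoelectronic with 10 electrons. The only difference is the number of protons: Si⁴⁺ (Z=14), Al³⁺ (Z=13), Mg²⁺ (Z=12), Na⁺ (Z=11), O²⁻ (Z=8), N³⁻ (Z=7). The strongest nuclear pull (Si⁴⁺) gives the smallest ion.
Overall: Si⁴⁺ < Al³⁺ < Mg²⁺ < Na⁺ < O²⁻ < N³⁻. Na⁺ has 3 below it and 2 above. Count: 3.

3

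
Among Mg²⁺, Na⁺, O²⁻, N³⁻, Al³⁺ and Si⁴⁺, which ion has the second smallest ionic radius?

Al³⁺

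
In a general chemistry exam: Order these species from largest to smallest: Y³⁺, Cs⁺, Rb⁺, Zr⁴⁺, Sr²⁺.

Work out protons and electrons: Zr⁴⁺ has 36 e⁻ (Z=40), Y³⁺ has 36 e⁻ (Z=39), Sr²⁺ has 36 e⁻ (Z=38), Rb⁺ has 36 e⁻ (Z=37), Cs⁺ has 54 e⁻ (Z=55). Zr⁴⁺ < Y³⁺ (isoelectronic, higher Z=40 is smaller); Y³⁺ < Sr²⁺ (both 36 e⁻, Z=39>38); Sr²⁺ < Rb⁺ (both 36 e⁻, Z=38>37); Rb⁺ < Cs⁺ (same group, 1 shell fewer).

Cs⁺ > Rb⁺ > Sr²⁺ > Y³⁺ > Zr⁴⁺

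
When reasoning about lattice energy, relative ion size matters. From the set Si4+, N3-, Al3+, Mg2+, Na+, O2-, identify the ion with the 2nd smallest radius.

These species are isoelectronic with 10 electrons. The only difference is the number of protons: Si4+ (Z=14), Al3+ (Z=13), Mg2+ (Z=12), Na+ (Z=11), O2- (Z=8), N3- (Z=7). The strongest nuclear pull (Si4+) gives the smallest ion.
Ordering: Si4+ < Al3+ < Mg2+ < Na+ < O2- < N3-. The 2nd smallest is Al3+.

Al3+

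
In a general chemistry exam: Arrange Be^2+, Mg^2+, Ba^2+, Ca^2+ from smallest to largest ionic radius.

Be^2+ < Mg^2+ < Ca^2+ < Ba^2+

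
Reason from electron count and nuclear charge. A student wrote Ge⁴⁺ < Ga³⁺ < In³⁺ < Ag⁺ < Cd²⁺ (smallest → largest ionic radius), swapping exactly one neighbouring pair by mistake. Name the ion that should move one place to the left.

Cd²⁺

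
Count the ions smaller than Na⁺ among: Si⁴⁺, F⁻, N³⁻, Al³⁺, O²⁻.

2

All of these have 10 electrons (isoelectronic). With the same electron cloud, the ion with the most protons pulls it in tightest. Nuclear charges: Si⁴⁺ (Z=14), Al³⁺ (Z=13), Na⁺ (Z=11), F⁻ (Z=9), O²⁻ (Z=8), N³⁻ (Z=7). Highest Z is smallest.
Overall: Si⁴⁺ < Al³⁺ < Na⁺ < F⁻ < O²⁻ < N³⁻. Na⁺ has 2 below it and 3 above. So 2 are smaller.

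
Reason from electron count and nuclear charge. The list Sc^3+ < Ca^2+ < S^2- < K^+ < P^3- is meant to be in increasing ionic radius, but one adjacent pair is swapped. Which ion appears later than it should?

K^+

Scanning neighbour by neighbour, only S^2-/K^+ violates a trend: they are isoelectronic (18 e⁻) and K has more protons than S (19 vs 16), making K^+ smaller. That makes K^+ the one sitting a position late relative to where it belongs.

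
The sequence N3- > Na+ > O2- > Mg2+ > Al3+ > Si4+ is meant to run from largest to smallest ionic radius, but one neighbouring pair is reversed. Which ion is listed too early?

Na+

Scanning neighbour by neighbour, only Na+/O2- violates a trend: they are isoelectronic (10 e⁻) and Na has more protons than O (11 vs 8), making Na+ smaller. That makes Na+ the one sitting a position early relative to where it belongs.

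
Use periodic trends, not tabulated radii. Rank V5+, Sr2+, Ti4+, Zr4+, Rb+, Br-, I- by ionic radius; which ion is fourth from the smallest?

Sr2+

Tabulating Z and e⁻: V5+: 18 e⁻, Z=23, Ti4+: 18 e⁻, Z=22, Zr4+: 36 e⁻, Z=40, Sr2+: 36 e⁻, Z=38, Rb+: 36 e⁻, Z=37, Br-: 36 e⁻, Z=35, I-: 54 e⁻, Z=53. V5+ < Ti4+ (both 18 e⁻, Z=23>22); Ti4+ < Zr4+ (same group, 1 shell fewer); Zr4+ < Sr2+ (both 36 e⁻, Z=40>38); Sr2+ < Rb+ (both 36 e⁻, Z=38>37); Rb+ < Br- (isoelectronic, higher Z=37 is smaller); Br- < I- (same group, period 4 vs 5).
That gives V5+ < Ti4+ < Zr4+ < Sr2+ < Rb+ < Br- < I-. From the smallest end, number 4 is Sr2+.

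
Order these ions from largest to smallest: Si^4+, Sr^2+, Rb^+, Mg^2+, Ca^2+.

Si^4+ (Z=14, 10 e⁻), Mg^2+ (Z=12, 10 e⁻), Ca^2+ (Z=20, 18 e⁻), Sr^2+ (Z=38, 36 e⁻), Rb^+ (Z=37, 36 e⁻). Si^4+ < Mg^2+ (isoelectronic, higher Z=14 is smaller); Mg^2+ < Ca^2+ (same group, period 3 vs 4); Ca^2+ < Sr^2+ (same group, 1 shell fewer); Sr^2+ < Rb^+ (both 36 e⁻, Z=38>37).

Rb^+ > Sr^2+ > Ca^2+ > Mg^2+ > Si^4+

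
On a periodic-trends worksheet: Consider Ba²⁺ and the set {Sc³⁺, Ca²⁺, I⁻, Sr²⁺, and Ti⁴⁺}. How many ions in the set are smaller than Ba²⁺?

First list Z and electron count for each: Ti⁴⁺ (Z=22, 18 e⁻), Sc³⁺ (Z=21, 18 e⁻), Ca²⁺ (Z=20, 18 e⁻), Sr²⁺ (Z=38, 36 e⁻), Ba²⁺ (Z=56, 54 e⁻), I⁻ (Z=53, 54 e⁻). Ti⁴⁺ < Sc³⁺ (isoelectronic, higher Z=22 is smaller); Sc³⁺ < Ca²⁺ (both 18 e⁻, Z=21>20); Ca²⁺ < Sr²⁺ (same group, period 4 vs 5); Sr²⁺ < Ba²⁺ (same group, period 5 vs 6); Ba²⁺ < I⁻ (both 54 e⁻, Z=56>53).
Relative to Ba²⁺, the ions that are smaller are Ti⁴⁺, Sc³⁺, Ca²⁺, Sr²⁺. That's 4.

4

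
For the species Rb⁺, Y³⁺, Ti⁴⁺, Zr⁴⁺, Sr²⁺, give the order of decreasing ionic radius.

Rb⁺ > Sr²⁺ > Y³⁺ > Zr⁴⁺ > Ti⁴⁺

Work out protons and electrons: Ti⁴⁺ (Z=22, 18 e⁻), Zr⁴⁺ (Z=40, 36 e⁻), Y³⁺ (Z=39, 36 e⁻), Sr²⁺ (Z=38, 36 e⁻), Rb⁺ (Z=37, 36 e⁻). Ti⁴⁺ < Zr⁴⁺ (same group, 1 shell fewer); Zr⁴⁺ < Y³⁺ (both 36 e⁻, Z=40>39); Y³⁺ < Sr²⁺ (isoelectronic, higher Z=39 is smaller); Sr²⁺ < Rb⁺ (both 36 e⁻, Z=38>37).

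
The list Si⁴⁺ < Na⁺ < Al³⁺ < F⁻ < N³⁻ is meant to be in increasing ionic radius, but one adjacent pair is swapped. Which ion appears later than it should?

Al³⁺

Compare adjacent ions: both have 10 electrons but Z(Al)=13 > Z(Na)=11, so Al³⁺ should be the smaller of the two — yet in this increasing list Na⁺ sits before Al³⁺. Nothing else is reversed, so Al³⁺ should move one place to the left.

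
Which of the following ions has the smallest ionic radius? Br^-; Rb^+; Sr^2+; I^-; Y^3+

Y^3+

Y^3+ has 36 e⁻ (Z=39), Sr^2+ has 36 e⁻ (Z=38), Rb^+ has 36 e⁻ (Z=37), Br^- has 36 e⁻ (Z=35), I^- has 54 e⁻ (Z=53). Y^3+ < Sr^2+ (both 36 e⁻, Z=39>38); Sr^2+ < Rb^+ (both 36 e⁻, Z=38>37); Rb^+ < Br^- (isoelectronic, higher Z=37 is smaller); Br^- < I^- (same group, period 4 vs 5).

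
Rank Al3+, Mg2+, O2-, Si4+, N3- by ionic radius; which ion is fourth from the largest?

Al3+

Each ion has 10 electrons. The ranking follows nuclear charge in reverse — greater Z gives a smaller radius. Si4+ (Z=14), Al3+ (Z=13), Mg2+ (Z=12), O2- (Z=8), N3- (Z=7).
That gives Si4+ < Al3+ < Mg2+ < O2- < N3-. From the largest end, number 4 is Al3+.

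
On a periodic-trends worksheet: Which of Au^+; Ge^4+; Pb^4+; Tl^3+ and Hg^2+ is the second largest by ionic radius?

Hg^2+

Electron counts and nuclear charges: Ge^4+ has 28 e⁻ (Z=32), Pb^4+ has 78 e⁻ (Z=82), Tl^3+ has 78 e⁻ (Z=81), Hg^2+ has 78 e⁻ (Z=80), Au^+ has 78 e⁻ (Z=79). Ge^4+ < Pb^4+ (same group, 2 shells fewer); Pb^4+ < Tl^3+ (isoelectronic, higher Z=82 is smaller); Tl^3+ < Hg^2+ (isoelectronic, higher Z=81 is smaller); Hg^2+ < Au^+ (both 78 e⁻, Z=80>79).
Full ascending order: Ge^4+ < Pb^4+ < Tl^3+ < Hg^2+ < Au^+. Counting from the largest, position 2 is Hg^2+.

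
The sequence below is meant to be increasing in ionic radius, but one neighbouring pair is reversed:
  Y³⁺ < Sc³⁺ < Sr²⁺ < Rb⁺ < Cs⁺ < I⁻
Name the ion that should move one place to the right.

Y³⁺

Check each adjacent pair. Y³⁺ and Sc³⁺ are reversed: Sc³⁺ and Y³⁺ are in one column with the same charge; the lighter period-4 ion has one fewer shell and is smaller. No other neighbouring pair contradicts the periodic trends, so Y³⁺ is the ion listed too early.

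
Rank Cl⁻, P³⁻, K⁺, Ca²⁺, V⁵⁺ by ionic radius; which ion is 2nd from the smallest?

Ca²⁺

Each ion has 18 electrons. The ranking follows nuclear charge in reverse — greater Z gives a smaller radius. V⁵⁺ (Z=23), Ca²⁺ (Z=20), K⁺ (Z=19), Cl⁻ (Z=17), P³⁻ (Z=15).
Ordering: V⁵⁺ < Ca²⁺ < K⁺ < Cl⁻ < P³⁻. The 2nd smallest is Ca²⁺.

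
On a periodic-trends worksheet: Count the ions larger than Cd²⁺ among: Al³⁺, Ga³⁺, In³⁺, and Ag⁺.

1

Work out protons and electrons: Al³⁺: 10 e⁻, Z=13, Ga³⁺: 28 e⁻, Z=31, In³⁺: 46 e⁻, Z=49, Cd²⁺: 46 e⁻, Z=48, Ag⁺: 46 e⁻, Z=47. Al³⁺ < Ga³⁺ (same group, period 3 vs 4); Ga³⁺ < In³⁺ (same group, 1 shell fewer); In³⁺ < Cd²⁺ (isoelectronic, higher Z=49 is smaller); Cd²⁺ < Ag⁺ (both 46 e⁻, Z=48>47).
Relative to Cd²⁺, the ions that are larger are Ag⁺. Count: 1.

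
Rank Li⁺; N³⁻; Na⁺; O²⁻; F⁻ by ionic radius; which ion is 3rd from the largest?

First list Z and electron count for each: Li⁺ (Z=3, 2 e⁻), Na⁺ (Z=11, 10 e⁻), F⁻ (Z=9, 10 e⁻), O²⁻ (Z=8, 10 e⁻), N³⁻ (Z=7, 10 e⁻). Li⁺ < Na⁺ (same group, 1 shell fewer); Na⁺ < F⁻ (both 10 e⁻, Z=11>9); F⁻ < O²⁻ (isoelectronic, higher Z=9 is smaller); O²⁻ < N³⁻ (both 10 e⁻, Z=8>7).
Ordering: Li⁺ < Na⁺ < F⁻ < O²⁻ < N³⁻. The 3rd largest is F⁻.

F⁻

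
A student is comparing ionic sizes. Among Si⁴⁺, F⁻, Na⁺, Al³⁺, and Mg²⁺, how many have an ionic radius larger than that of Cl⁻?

0

Electron counts and nuclear charges: Si⁴⁺ (Z=14, 10 e⁻), Al³⁺ (Z=13, 10 e⁻), Mg²⁺ (Z=12, 10 e⁻), Na⁺ (Z=11, 10 e⁻), F⁻ (Z=9, 10 e⁻), Cl⁻ (Z=17, 18 e⁻). Si⁴⁺ < Al³⁺ (isoelectronic, higher Z=14 is smaller); Al³⁺ < Mg²⁺ (isoelectronic, higher Z=13 is smaller); Mg²⁺ < Na⁺ (isoelectronic, higher Z=12 is smaller); Na⁺ < F⁻ (both 10 e⁻, Z=11>9); F⁻ < Cl⁻ (same group, period 2 vs 3).
Overall: Si⁴⁺ < Al³⁺ < Mg²⁺ < Na⁺ < F⁻ < Cl⁻. Cl⁻ has 5 below it and 0 above. So 0 are larger.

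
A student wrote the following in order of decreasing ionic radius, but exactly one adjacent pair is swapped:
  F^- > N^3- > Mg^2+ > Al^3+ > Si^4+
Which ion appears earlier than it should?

F^-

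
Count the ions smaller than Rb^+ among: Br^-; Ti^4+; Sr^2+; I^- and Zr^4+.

3

Work out protons and electrons: Ti^4+ has 18 e⁻ (Z=22), Zr^4+ has 36 e⁻ (Z=40), Sr^2+ has 36 e⁻ (Z=38), Rb^+ has 36 e⁻ (Z=37), Br^- has 36 e⁻ (Z=35), I^- has 54 e⁻ (Z=53). Ti^4+ < Zr^4+ (same group, 1 shell fewer); Zr^4+ < Sr^2+ (isoelectronic, higher Z=40 is smaller); Sr^2+ < Rb^+ (both 36 e⁻, Z=38>37); Rb^+ < Br^- (isoelectronic, higher Z=37 is smaller); Br^- < I^- (same group, 1 shell fewer).
Overall: Ti^4+ < Zr^4+ < Sr^2+ < Rb^+ < Br^- < I^-. Rb^+ has 3 below it and 2 above. Count: 3.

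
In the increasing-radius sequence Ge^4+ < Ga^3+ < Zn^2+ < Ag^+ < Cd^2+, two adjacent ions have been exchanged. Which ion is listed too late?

Scanning neighbour by neighbour, only Ag^+/Cd^2+ violates a trend: Cd^2+ and Ag^+ share 46 electrons; the higher nuclear charge on Cd (Z=48) contracts it more, so Cd^2+ < Ag^+. That makes Cd^2+ the one sitting a position late relative to where it belongs.

Cd^2+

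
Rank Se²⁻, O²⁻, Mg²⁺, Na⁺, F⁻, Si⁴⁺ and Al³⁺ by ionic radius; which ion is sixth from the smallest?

O²⁻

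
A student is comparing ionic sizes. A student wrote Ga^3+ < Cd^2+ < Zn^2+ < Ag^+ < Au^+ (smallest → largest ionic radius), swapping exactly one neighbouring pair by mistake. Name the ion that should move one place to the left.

The pair Cd^2+, Zn^2+ is the wrong way round — both in group 12 with the same charge; Zn^2+ (period 4) has the smaller radius. All other adjacent pairs agree with periodic trends, so Zn^2+ is the misplaced ion.

Zn^2+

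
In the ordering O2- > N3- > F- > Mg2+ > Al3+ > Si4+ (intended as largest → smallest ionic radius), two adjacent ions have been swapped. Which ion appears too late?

Compare adjacent ions: O2- and N3- share 10 electrons; the higher nuclear charge on O (Z=8) contracts it more, so O2- < N3- — yet in this decreasing list O2- sits before N3-. Nothing else is reversed, so N3- should move one place to the left.

N3-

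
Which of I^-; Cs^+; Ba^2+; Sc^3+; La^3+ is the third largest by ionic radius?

Electron counts and nuclear charges: Sc^3+: 18 e⁻, Z=21, La^3+: 54 e⁻, Z=57, Ba^2+: 54 e⁻, Z=56, Cs^+: 54 e⁻, Z=55, I^-: 54 e⁻, Z=53. Sc^3+ < La^3+ (same group, 2 shells fewer); La^3+ < Ba^2+ (isoelectronic, higher Z=57 is smaller); Ba^2+ < Cs^+ (both 54 e⁻, Z=56>55); Cs^+ < I^- (both 54 e⁻, Z=55>53).
Ordering: Sc^3+ < La^3+ < Ba^2+ < Cs^+ < I^-. The third largest is Ba^2+.

Ba^2+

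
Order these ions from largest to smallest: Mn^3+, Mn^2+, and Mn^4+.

These are all Mn ions. Removing more electrons (higher positive charge) pulls the remaining electrons in closer, so Mn^4+ is smallest and Mn^2+ is largest.

Mn^2+ > Mn^3+ > Mn^4+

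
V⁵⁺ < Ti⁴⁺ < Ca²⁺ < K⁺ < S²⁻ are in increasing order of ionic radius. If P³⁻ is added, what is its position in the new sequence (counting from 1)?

6

Each ion has 18 electrons. The ranking follows nuclear charge in reverse — greater Z gives a smaller radius. V⁵⁺ (Z=23), Ti⁴⁺ (Z=22), Ca²⁺ (Z=20), K⁺ (Z=19), S²⁻ (Z=16), P³⁻ (Z=15).
Putting P³⁻ in gives V⁵⁺ < Ti⁴⁺ < Ca²⁺ < K⁺ < S²⁻ < P³⁻; it lands at slot 6.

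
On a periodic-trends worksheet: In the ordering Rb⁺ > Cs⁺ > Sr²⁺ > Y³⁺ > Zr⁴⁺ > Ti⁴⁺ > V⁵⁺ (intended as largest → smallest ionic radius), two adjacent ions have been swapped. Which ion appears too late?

Scanning neighbour by neighbour, only Rb⁺/Cs⁺ violates a trend: both in group 1 with the same charge; Rb⁺ (period 5) has the smaller radius. That makes Cs⁺ the one sitting a position late relative to where it belongs.

Cs⁺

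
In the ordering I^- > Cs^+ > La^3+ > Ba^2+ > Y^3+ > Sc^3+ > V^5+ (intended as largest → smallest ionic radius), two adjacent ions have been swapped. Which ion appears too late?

Ba^2+

Check each adjacent pair. La^3+ and Ba^2+ are reversed: they are isoelectronic (54 e⁻) and La has more protons than Ba (57 vs 56), making La^3+ smaller. No other neighbouring pair contradicts the periodic trends, so Ba^2+ is the ion listed too late.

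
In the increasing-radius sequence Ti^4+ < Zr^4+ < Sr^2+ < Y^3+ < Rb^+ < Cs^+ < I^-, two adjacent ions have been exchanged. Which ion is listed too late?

Check each adjacent pair. Sr^2+ and Y^3+ are reversed: both have 36 electrons but Z(Y)=39 > Z(Sr)=38, so Y^3+ should be the smaller of the two. No other neighbouring pair contradicts the periodic trends, so Y^3+ is the ion listed too late.

Y^3+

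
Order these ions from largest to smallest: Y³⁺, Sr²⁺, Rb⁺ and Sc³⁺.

Rb⁺ > Sr²⁺ > Y³⁺ > Sc³⁺

Work out protons and electrons: Sc³⁺ has 18 e⁻ (Z=21), Y³⁺ has 36 e⁻ (Z=39), Sr²⁺ has 36 e⁻ (Z=38), Rb⁺ has 36 e⁻ (Z=37). Sc³⁺ < Y³⁺ (same group, period 4 vs 5); Y³⁺ < Sr²⁺ (isoelectronic, higher Z=39 is smaller); Sr²⁺ < Rb⁺ (both 36 e⁻, Z=38>37).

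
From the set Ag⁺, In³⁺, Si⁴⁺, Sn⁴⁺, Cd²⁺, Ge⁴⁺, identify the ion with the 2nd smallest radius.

Ge⁴⁺

Si⁴⁺ has 10 e⁻ (Z=14), Ge⁴⁺ has 28 e⁻ (Z=32), Sn⁴⁺ has 46 e⁻ (Z=50), In³⁺ has 46 e⁻ (Z=49), Cd²⁺ has 46 e⁻ (Z=48), Ag⁺ has 46 e⁻ (Z=47). Si⁴⁺ < Ge⁴⁺ (same group, period 3 vs 4); Ge⁴⁺ < Sn⁴⁺ (same group, period 4 vs 5); Sn⁴⁺ < In³⁺ (both 46 e⁻, Z=50>49); In³⁺ < Cd²⁺ (both 46 e⁻, Z=49>48); Cd²⁺ < Ag⁺ (both 46 e⁻, Z=48>47).
That gives Si⁴⁺ < Ge⁴⁺ < Sn⁴⁺ < In³⁺ < Cd²⁺ < Ag⁺. From the smallest end, number 2 is Ge⁴⁺.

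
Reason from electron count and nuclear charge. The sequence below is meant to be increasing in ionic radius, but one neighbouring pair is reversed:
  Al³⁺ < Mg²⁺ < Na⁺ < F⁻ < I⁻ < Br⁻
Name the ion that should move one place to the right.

I⁻

Scanning neighbour by neighbour, only I⁻/Br⁻ violates a trend: both in group 17 with the same charge; Br⁻ (period 4) has the smaller radius. That makes I⁻ the one sitting a position early relative to where it belongs.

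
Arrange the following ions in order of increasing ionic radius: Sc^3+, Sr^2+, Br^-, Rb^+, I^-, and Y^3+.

Tabulating Z and e⁻: Sc^3+ has 18 e⁻ (Z=21), Y^3+ has 36 e⁻ (Z=39), Sr^2+ has 36 e⁻ (Z=38), Rb^+ has 36 e⁻ (Z=37), Br^- has 36 e⁻ (Z=35), I^- has 54 e⁻ (Z=53). Sc^3+ < Y^3+ (same group, period 4 vs 5); Y^3+ < Sr^2+ (isoelectronic, higher Z=39 is smaller); Sr^2+ < Rb^+ (both 36 e⁻, Z=38>37); Rb^+ < Br^- (both 36 e⁻, Z=37>35); Br^- < I^- (same group, period 4 vs 5).

Sc^3+ < Y^3+ < Sr^2+ < Rb^+ < Br^- < I^-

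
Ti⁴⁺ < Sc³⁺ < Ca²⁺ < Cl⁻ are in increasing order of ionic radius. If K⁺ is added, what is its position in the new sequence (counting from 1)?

Each ion has 18 electrons. The ranking follows nuclear charge in reverse — greater Z gives a smaller radius. Ti⁴⁺ (Z=22), Sc³⁺ (Z=21), Ca²⁺ (Z=20), K⁺ (Z=19), Cl⁻ (Z=17).
Merged order: Ti⁴⁺ < Sc³⁺ < Ca²⁺ < K⁺ < Cl⁻ — K⁺ is number 4.

4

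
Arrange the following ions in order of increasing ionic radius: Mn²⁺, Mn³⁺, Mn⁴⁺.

Mn⁴⁺ < Mn³⁺ < Mn²⁺

For a single element, ionic radius drops as positive charge rises — Mn⁴⁺ < Mn²⁺.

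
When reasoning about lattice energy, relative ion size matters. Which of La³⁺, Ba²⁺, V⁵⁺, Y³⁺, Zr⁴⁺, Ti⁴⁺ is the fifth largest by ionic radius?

V⁵⁺ has 18 e⁻ (Z=23), Ti⁴⁺ has 18 e⁻ (Z=22), Zr⁴⁺ has 36 e⁻ (Z=40), Y³⁺ has 36 e⁻ (Z=39), La³⁺ has 54 e⁻ (Z=57), Ba²⁺ has 54 e⁻ (Z=56). V⁵⁺ < Ti⁴⁺ (isoelectronic, higher Z=23 is smaller); Ti⁴⁺ < Zr⁴⁺ (same group, period 4 vs 5); Zr⁴⁺ < Y³⁺ (isoelectronic, higher Z=40 is smaller); Y³⁺ < La³⁺ (same group, period 5 vs 6); La³⁺ < Ba²⁺ (isoelectronic, higher Z=57 is smaller).
That gives V⁵⁺ < Ti⁴⁺ < Zr⁴⁺ < Y³⁺ < La³⁺ < Ba²⁺. From the largest end, number 5 is Ti⁴⁺.

Ti⁴⁺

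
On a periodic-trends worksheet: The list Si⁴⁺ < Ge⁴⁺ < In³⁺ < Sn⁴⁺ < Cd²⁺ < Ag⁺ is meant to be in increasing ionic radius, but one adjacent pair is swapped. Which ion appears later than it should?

Sn⁴⁺

Scanning neighbour by neighbour, only In³⁺/Sn⁴⁺ violates a trend: Sn⁴⁺ and In³⁺ share 46 electrons; the higher nuclear charge on Sn (Z=50) contracts it more, so Sn⁴⁺ < In³⁺. That makes Sn⁴⁺ the one sitting a position late relative to where it belongs.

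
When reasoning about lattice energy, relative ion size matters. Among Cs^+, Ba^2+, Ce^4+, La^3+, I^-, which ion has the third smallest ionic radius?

Ba^2+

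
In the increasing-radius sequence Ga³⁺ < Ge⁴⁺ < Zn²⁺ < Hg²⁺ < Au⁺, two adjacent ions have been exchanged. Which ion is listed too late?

Ge⁴⁺

Check each adjacent pair. Ga³⁺ and Ge⁴⁺ are reversed: both have 28 electrons but Z(Ge)=32 > Z(Ga)=31, so Ge⁴⁺ should be the smaller of the two. No other neighbouring pair contradicts the periodic trends, so Ge⁴⁺ is the ion listed too late.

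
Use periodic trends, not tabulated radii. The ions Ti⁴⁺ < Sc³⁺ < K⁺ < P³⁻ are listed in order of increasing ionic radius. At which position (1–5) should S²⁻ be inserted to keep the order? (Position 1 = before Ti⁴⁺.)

4

Isoelectronic series (18 e⁻ each). Size is set by nuclear charge: more protons means a smaller ion. Ti⁴⁺ (Z=22), Sc³⁺ (Z=21), K⁺ (Z=19), S²⁻ (Z=16), P³⁻ (Z=15).
The complete sequence is Ti⁴⁺ < Sc³⁺ < K⁺ < S²⁻ < P³⁻. S²⁻ sits at position 4.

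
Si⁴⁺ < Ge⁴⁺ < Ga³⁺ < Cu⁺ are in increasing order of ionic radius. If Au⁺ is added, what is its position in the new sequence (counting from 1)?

5

Work out protons and electrons: Si⁴⁺ (Z=14, 10 e⁻), Ge⁴⁺ (Z=32, 28 e⁻), Ga³⁺ (Z=31, 28 e⁻), Cu⁺ (Z=29, 28 e⁻), Au⁺ (Z=79, 78 e⁻). Si⁴⁺ < Ge⁴⁺ (same group, period 3 vs 4); Ge⁴⁺ < Ga³⁺ (both 28 e⁻, Z=32>31); Ga³⁺ < Cu⁺ (both 28 e⁻, Z=31>29); Cu⁺ < Au⁺ (same group, 2 shells fewer).
Merged order: Si⁴⁺ < Ge⁴⁺ < Ga³⁺ < Cu⁺ < Au⁺ — Au⁺ is number 5.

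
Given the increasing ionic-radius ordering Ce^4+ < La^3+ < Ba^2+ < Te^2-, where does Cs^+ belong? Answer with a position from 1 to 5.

Isoelectronic series (54 e⁻ each). Size is set by nuclear charge: more protons means a smaller ion. Ce^4+ (Z=58), La^3+ (Z=57), Ba^2+ (Z=56), Cs^+ (Z=55), Te^2- (Z=52).
With Cs^+ included the full order is Ce^4+ < La^3+ < Ba^2+ < Cs^+ < Te^2-, so it takes position 4.

4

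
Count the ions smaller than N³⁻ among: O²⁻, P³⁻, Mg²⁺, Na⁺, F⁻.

Electron counts and nuclear charges: Mg²⁺ (Z=12, 10 e⁻), Na⁺ (Z=11, 10 e⁻), F⁻ (Z=9, 10 e⁻), O²⁻ (Z=8, 10 e⁻), N³⁻ (Z=7, 10 e⁻), P³⁻ (Z=15, 18 e⁻). Mg²⁺ < Na⁺ (isoelectronic, higher Z=12 is smaller); Na⁺ < F⁻ (isoelectronic, higher Z=11 is smaller); F⁻ < O²⁻ (both 10 e⁻, Z=9>8); O²⁻ < N³⁻ (both 10 e⁻, Z=8>7); N³⁻ < P³⁻ (same group, 1 shell fewer).
Overall: Mg²⁺ < Na⁺ < F⁻ < O²⁻ < N³⁻ < P³⁻. N³⁻ has 4 below it and 1 above. That's 4.

4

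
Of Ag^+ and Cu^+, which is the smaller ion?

Cu^+

All are in the same group with charge +1. Radius grows down the group as n (the outermost shell) increases.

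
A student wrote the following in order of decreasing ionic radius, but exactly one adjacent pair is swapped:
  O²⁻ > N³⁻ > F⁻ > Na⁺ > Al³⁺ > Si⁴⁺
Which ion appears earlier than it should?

O²⁻

Scanning neighbour by neighbour, only O²⁻/N³⁻ violates a trend: they are isoelectronic (10 e⁻) and O has more protons than N (8 vs 7), making O²⁻ smaller. That makes O²⁻ the one sitting a position early relative to where it belongs.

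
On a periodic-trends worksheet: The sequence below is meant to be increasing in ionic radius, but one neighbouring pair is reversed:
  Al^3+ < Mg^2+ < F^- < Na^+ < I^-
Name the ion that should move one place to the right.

F^-

Check each adjacent pair. F^- and Na^+ are reversed: Na^+ and F^- share 10 electrons; the higher nuclear charge on Na (Z=11) contracts it more, so Na^+ < F^-. No other neighbouring pair contradicts the periodic trends, so F^- is the ion listed too early.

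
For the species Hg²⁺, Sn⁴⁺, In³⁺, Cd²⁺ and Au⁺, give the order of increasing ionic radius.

Sn⁴⁺ < In³⁺ < Cd²⁺ < Hg²⁺ < Au⁺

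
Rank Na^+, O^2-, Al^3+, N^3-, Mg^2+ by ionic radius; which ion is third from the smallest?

Na^+

All of these have 10 electrons (isoelectronic). With the same electron cloud, the ion with the most protons pulls it in tightest. Nuclear charges: Al^3+ (Z=13), Mg^2+ (Z=12), Na^+ (Z=11), O^2- (Z=8), N^3- (Z=7). Highest Z is smallest.
Ordering: Al^3+ < Mg^2+ < Na^+ < O^2- < N^3-. The third smallest is Na^+.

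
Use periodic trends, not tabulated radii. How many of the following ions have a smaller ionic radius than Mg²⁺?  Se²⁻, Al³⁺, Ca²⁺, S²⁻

1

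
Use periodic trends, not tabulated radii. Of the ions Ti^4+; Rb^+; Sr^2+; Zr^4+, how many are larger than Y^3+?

2

Work out protons and electrons: Ti^4+ (Z=22, 18 e⁻), Zr^4+ (Z=40, 36 e⁻), Y^3+ (Z=39, 36 e⁻), Sr^2+ (Z=38, 36 e⁻), Rb^+ (Z=37, 36 e⁻). Ti^4+ < Zr^4+ (same group, period 4 vs 5); Zr^4+ < Y^3+ (isoelectronic, higher Z=40 is smaller); Y^3+ < Sr^2+ (both 36 e⁻, Z=39>38); Sr^2+ < Rb^+ (isoelectronic, higher Z=38 is smaller).
Placing each against Y^3+: smaller — Ti^4+, Zr^4+; larger — Sr^2+, Rb^+. So 2 are larger.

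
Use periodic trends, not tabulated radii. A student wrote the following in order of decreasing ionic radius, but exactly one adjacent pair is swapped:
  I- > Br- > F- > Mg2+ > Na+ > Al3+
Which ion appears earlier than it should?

Check each adjacent pair. Mg2+ and Na+ are reversed: they are isoelectronic (10 e⁻) and Mg has more protons than Na (12 vs 11), making Mg2+ smaller. No other neighbouring pair contradicts the periodic trends, so Mg2+ is the ion listed too early.

Mg2+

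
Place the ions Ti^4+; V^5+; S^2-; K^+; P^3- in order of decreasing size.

All of these have 18 electrons (isoelectronic). With the same electron cloud, the ion with the most protons pulls it in tightest. Nuclear charges: V^5+ (Z=23), Ti^4+ (Z=22), K^+ (Z=19), S^2- (Z=16), P^3- (Z=15). Highest Z is smallest.

P^3- > S^2- > K^+ > Ti^4+ > V^5+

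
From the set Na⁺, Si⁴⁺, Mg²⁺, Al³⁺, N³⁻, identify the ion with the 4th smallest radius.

Na⁺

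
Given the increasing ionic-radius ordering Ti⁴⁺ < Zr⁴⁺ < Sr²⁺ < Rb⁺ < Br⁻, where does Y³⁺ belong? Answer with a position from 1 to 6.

Electron counts and nuclear charges: Ti⁴⁺: 18 e⁻, Z=22, Zr⁴⁺: 36 e⁻, Z=40, Y³⁺: 36 e⁻, Z=39, Sr²⁺: 36 e⁻, Z=38, Rb⁺: 36 e⁻, Z=37, Br⁻: 36 e⁻, Z=35. Ti⁴⁺ < Zr⁴⁺ (same group, period 4 vs 5); Zr⁴⁺ < Y³⁺ (isoelectronic, higher Z=40 is smaller); Y³⁺ < Sr²⁺ (isoelectronic, higher Z=39 is smaller); Sr²⁺ < Rb⁺ (both 36 e⁻, Z=38>37); Rb⁺ < Br⁻ (both 36 e⁻, Z=37>35).
Merged order: Ti⁴⁺ < Zr⁴⁺ < Y³⁺ < Sr²⁺ < Rb⁺ < Br⁻ — Y³⁺ is number 3.

3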